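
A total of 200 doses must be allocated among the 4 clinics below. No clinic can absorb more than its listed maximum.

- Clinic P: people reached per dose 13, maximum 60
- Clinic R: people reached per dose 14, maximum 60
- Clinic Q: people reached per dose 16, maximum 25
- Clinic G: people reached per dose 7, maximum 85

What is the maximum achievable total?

Highest people reached per dose first: Clinic Q 16 > Clinic R 14 > Clinic P 13 > Clinic G 7.
Clinic Q: +25 to 25 (cap) — 175 left.
Clinic R takes 60 to reach its cap of 60 — 115 left.
Clinic P: +60 to 60 (cap) — 55 left.
Clinic G: +55 (room for 85) → 55. Pool exhausted.
Total = 13×60 + 14×60 + 16×25 + 7×55 = 2405.

2405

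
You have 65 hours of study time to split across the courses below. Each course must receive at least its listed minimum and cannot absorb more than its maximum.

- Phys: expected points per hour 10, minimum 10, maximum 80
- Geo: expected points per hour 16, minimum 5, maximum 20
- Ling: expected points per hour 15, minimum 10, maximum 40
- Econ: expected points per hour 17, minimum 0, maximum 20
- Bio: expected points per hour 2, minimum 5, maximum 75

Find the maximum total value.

920

Meeting every minimum uses 10+5+10+0+5 = 30 hours, leaving 35.
Highest expected points per hour first: Econ 17 > Geo 16 > Ling 15 > Phys 10 > Bio 2.
Give Econ 20 more to hit its cap of 20 — 15 left.
Give Geo 15 more to hit its cap of 20 — 0 left.
Total = 10×10 + 16×20 + 15×10 + 17×20 + 2×5 = 920.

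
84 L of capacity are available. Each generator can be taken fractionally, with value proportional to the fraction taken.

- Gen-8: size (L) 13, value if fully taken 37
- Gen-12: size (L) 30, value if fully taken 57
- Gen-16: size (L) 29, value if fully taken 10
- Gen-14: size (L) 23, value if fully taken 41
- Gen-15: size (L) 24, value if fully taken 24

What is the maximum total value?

153

Rank by value-to-size ratio: Gen-8 37/13≈2.85, Gen-12 57/30≈1.9, Gen-14 41/23≈1.78, Gen-15 24/24≈1, Gen-16 10/29≈0.345.
Take all of Gen-8 (13 L, value 37) ; 71 L left.
Gen-12: take in full, 30 L for value 57 ; 41 left.
Take all of Gen-14 (23 L, value 41) ; 18 L left.
Only 18 L remain; take 18/24 of Gen-15 for value 24×18/24 = 18.
Total value = 153.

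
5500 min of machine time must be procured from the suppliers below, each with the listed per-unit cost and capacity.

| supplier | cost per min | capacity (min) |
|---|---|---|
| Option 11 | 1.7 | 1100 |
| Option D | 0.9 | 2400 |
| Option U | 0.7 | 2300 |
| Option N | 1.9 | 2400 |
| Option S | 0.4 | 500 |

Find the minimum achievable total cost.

4480

Use suppliers in increasing cost order.
Option S at 0.4: take all 500 min — 5000 still needed.
Take 2300 from Option U at 0.7 — need 2700 more.
Take 2400 from Option D at 0.9 — need 300 more.
Option 11 at 1.7: take 300 of its 1100 — requirement met.
Option N: unused.
Cost = 500×0.4 + 2300×0.7 + 2400×0.9 + 300×1.7 = 4480.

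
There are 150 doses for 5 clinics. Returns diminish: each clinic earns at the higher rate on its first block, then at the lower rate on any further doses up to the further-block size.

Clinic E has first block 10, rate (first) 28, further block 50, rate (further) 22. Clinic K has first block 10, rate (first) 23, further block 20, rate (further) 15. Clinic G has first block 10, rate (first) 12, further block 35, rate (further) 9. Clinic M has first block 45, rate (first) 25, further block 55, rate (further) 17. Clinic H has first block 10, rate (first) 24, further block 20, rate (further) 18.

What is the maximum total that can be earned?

3420

Treat each block as its own option and order by rate: Clinic E/tier1 28 > Clinic M/tier1 25 > Clinic H/tier1 24 > Clinic K/tier1 23 > Clinic E/tier2 22 > Clinic H/tier2 18 > Clinic M/tier2 17 > Clinic K/tier2 15 > Clinic G/tier1 12 > Clinic G/tier2 9.
Clinic E/tier1 (28): +10 → 140 left.
Clinic M/tier1 (25): +45 → 95 left.
Fill Clinic H tier1 block (10 at 24) → 85 left.
Clinic K/tier1 (23): +10 → 75 left.
Fill Clinic E tier2 block (50 at 22) → 25 left.
Fill Clinic H tier2 block (20 at 18) → 5 left.
5 remain; put them into Clinic M tier2 at 17.
Total = 28×10 + 25×45 + 24×10 + 23×10 + 22×50 + 18×20 + 17×5 = 3420.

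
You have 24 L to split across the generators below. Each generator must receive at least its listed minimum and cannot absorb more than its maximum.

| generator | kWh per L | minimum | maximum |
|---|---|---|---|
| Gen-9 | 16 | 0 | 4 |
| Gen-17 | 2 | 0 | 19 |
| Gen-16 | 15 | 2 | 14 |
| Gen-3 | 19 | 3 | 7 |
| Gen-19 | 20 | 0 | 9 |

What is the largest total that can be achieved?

437

Meeting every minimum uses 0+0+2+3+0 = 5 L, leaving 19.
Order the generators by kWh per L: Gen-19 20 > Gen-3 19 > Gen-9 16 > Gen-16 15 > Gen-17 2.
Give Gen-19 9 more to hit its cap of 9 ; 10 left.
Gen-3: +4 to 7 (cap) ; 6 left.
Gen-9 takes 4 more to reach its cap of 4 ; 2 left.
Gen-16: +2 (room for 12) → 4. Pool exhausted.
Total = 16×4 + 15×4 + 19×7 + 20×9 = 437.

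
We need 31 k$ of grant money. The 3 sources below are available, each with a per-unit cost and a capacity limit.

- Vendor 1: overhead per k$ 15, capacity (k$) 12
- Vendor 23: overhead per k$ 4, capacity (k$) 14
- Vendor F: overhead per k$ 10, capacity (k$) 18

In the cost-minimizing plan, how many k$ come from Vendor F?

Use sources in increasing cost order.
Take 14 from Vendor 23 at 4 → need 17 more.
Take 17 from Vendor F at 10 to finish.
Vendor 1: unused.

17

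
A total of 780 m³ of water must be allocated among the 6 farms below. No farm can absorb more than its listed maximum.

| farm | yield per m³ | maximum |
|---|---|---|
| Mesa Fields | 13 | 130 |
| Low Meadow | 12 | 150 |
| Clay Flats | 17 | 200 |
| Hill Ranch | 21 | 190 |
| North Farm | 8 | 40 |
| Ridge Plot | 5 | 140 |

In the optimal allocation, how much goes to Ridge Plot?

70

Highest yield per m³ first: Hill Ranch 21 > Clay Flats 17 > Mesa Fields 13 > Low Meadow 12 > North Farm 8 > Ridge Plot 5.
Hill Ranch takes 190 to reach its cap of 190 → 590 left.
Give Clay Flats 200 to hit its cap of 200 → 390 left.
Mesa Fields: +130 to 130 (cap) → 260 left.
Give Low Meadow 150 to hit its cap of 150 → 110 left.
North Farm: +40 to 40 (cap) → 70 left.
Ridge Plot: +70 (room for 140) → 70. Pool exhausted.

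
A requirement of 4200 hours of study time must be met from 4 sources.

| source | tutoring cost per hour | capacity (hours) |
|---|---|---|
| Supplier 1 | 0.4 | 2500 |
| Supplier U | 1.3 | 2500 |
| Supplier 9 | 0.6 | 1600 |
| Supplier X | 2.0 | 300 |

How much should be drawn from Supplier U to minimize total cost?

Fill from the cheapest source first.
Supplier 1 at 0.4: take all 2500 hours ; 1700 still needed.
Supplier 9 (0.6): use full 1600 ; 100 hours to go.
Take 100 from Supplier U at 1.3 to finish.
Supplier X: unused.

100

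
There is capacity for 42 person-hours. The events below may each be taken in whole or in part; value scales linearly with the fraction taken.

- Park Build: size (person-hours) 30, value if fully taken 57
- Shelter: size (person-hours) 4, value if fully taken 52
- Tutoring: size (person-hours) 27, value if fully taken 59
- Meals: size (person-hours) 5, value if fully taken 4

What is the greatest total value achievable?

131.9

Sort by value density: Shelter 52/4≈13, Tutoring 59/27≈2.19, Park Build 57/30≈1.9, Meals 4/5≈0.8.
Take all of Shelter (4 person-hours, value 52) — 38 person-hours left.
Tutoring: take in full, 27 person-hours for value 59 — 11 left.
Only 11 person-hours remain; take 11/30 of Park Build for value 57×11/30 = 20.9.
Total value = 131.9.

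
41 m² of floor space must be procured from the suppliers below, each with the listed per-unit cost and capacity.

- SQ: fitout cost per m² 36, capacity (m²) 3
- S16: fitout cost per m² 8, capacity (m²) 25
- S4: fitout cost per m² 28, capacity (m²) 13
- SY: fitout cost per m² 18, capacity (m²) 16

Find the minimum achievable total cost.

488

Fill from the cheapest supplier first.
S16 (8): use full 25 ; 16 m² to go.
SY (18): use full 16 ; 0 m² to go.
S4, SQ: unused.
Cost = 25×8 + 16×18 = 488.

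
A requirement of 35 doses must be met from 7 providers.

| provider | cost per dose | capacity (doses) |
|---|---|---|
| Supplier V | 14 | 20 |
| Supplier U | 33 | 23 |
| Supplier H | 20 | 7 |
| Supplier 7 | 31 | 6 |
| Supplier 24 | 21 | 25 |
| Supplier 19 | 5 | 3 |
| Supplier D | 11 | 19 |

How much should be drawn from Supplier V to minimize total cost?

13

Use providers in increasing cost order.
Supplier 19 at 5: take all 3 doses → 32 still needed.
Supplier D (11): use full 19 → 13 doses to go.
Supplier V (14): take the remaining 13 → done.
Supplier H, Supplier 24, Supplier 7, Supplier U: unused.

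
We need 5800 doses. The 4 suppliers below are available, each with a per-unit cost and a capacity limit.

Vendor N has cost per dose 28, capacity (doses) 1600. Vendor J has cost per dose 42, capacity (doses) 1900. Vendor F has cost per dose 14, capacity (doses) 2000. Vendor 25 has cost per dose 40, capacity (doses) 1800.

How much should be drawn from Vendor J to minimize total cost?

400

Use suppliers in increasing cost order.
Vendor F at 14: take all 2000 doses — 3800 still needed.
Vendor N (28): use full 1600 — 2200 doses to go.
Vendor 25 (40): use full 1800 — 400 doses to go.
Vendor J (42): take the remaining 400 — done.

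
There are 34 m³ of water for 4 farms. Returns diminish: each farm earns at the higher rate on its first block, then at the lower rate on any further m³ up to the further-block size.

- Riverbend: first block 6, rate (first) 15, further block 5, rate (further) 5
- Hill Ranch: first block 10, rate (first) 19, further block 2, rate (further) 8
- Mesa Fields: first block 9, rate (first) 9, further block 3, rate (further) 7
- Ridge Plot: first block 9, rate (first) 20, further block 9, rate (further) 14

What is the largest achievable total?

586

Treat each block as its own option and order by rate: Ridge Plot/tier1 20 > Hill Ranch/tier1 19 > Riverbend/tier1 15 > Ridge Plot/tier2 14 > Mesa Fields/tier1 9 > Hill Ranch/tier2 8 > Mesa Fields/tier2 7 > Riverbend/tier2 5.
Ridge Plot/tier1 (20): +9 ; 25 left.
Hill Ranch/tier1 (19): +10 ; 15 left.
Riverbend/tier1 (15): +6 ; 9 left.
Ridge Plot/tier2 (14): +9 ; 0 left.
Total = 20×9 + 19×10 + 15×6 + 14×9 = 586.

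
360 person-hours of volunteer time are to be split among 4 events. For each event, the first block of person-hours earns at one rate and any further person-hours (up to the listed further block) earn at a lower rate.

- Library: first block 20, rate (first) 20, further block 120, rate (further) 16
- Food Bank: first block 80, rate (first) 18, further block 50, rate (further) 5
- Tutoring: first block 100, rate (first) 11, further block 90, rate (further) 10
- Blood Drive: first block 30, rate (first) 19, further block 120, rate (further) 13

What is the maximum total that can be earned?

5760

Treat each block as its own option and order by rate: Library/T1 20 > Blood Drive/T1 19 > Food Bank/T1 18 > Library/T2 16 > Blood Drive/T2 13 > Tutoring/T1 11 > Tutoring/T2 10 > Food Bank/T2 5.
Fill Library T1 block (20 at 20) → 340 left.
Fill Blood Drive T1 block (30 at 19) → 310 left.
Food Bank/T1 (18): +80 → 230 left.
Library T2 at 16: fill all 120 → 110 left.
110 remain; put them into Blood Drive T2 at 13.
Total = 20×20 + 19×30 + 18×80 + 16×120 + 13×110 = 5760.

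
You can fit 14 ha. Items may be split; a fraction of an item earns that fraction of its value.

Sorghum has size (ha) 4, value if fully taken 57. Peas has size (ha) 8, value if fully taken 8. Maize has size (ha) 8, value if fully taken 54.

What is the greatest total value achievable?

113

Best value per unit of size first: Sorghum 57/4≈14.2, Maize 54/8≈6.75, Peas 8/8≈1.
All 4 ha of Sorghum fit (value 57) — 10 remain.
Take all of Maize (8 ha, value 54) — 2 ha left.
Fill the last 2 ha with part of Peas: 2/8 of it earns 2.
Total value = 113.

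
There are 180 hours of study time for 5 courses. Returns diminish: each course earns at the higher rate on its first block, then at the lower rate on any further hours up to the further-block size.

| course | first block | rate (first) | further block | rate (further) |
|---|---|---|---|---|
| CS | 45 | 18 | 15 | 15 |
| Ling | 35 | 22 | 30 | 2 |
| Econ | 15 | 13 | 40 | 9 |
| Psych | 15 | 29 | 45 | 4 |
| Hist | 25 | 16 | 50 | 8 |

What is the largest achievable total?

Order all 10 blocks by rate: Psych/first 29 > Ling/first 22 > CS/first 18 > Hist/first 16 > CS/second 15 > Econ/first 13 > Econ/second 9 > Hist/second 8 > Psych/second 4 > Ling/second 2.
Psych/first (29): +15 — 165 left.
Ling/first (22): +35 — 130 left.
Fill CS first block (45 at 18) — 85 left.
Hist/first (16): +25 — 60 left.
Fill CS second block (15 at 15) — 45 left.
Econ first at 13: fill all 15 — 30 left.
Econ/second: +30 of 40 at 9; pool empty.
Total = 29×15 + 22×35 + 18×45 + 16×25 + 15×15 + 13×15 + 9×30 = 3105.

3105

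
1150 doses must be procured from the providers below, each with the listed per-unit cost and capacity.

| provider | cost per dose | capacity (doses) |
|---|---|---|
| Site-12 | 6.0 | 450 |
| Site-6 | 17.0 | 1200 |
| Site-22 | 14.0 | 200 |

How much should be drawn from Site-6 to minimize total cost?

500

Cheapest first:
Site-12 (6.0): use full 450 → 700 doses to go.
Site-22 at 14.0: take all 200 doses → 500 still needed.
Take 500 from Site-6 at 17.0 to finish.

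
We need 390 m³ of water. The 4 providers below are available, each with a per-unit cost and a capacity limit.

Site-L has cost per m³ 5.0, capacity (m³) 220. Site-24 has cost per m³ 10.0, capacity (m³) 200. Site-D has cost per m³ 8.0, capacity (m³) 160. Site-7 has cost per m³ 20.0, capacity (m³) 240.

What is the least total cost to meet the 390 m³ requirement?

Cheapest first:
Site-L at 5.0: take all 220 m³ — 170 still needed.
Site-D at 8.0: take all 160 m³ — 10 still needed.
Take 10 from Site-24 at 10.0 to finish.
Site-7: unused.
Cost = 220×5.0 + 160×8.0 + 10×10.0 = 2480.

2480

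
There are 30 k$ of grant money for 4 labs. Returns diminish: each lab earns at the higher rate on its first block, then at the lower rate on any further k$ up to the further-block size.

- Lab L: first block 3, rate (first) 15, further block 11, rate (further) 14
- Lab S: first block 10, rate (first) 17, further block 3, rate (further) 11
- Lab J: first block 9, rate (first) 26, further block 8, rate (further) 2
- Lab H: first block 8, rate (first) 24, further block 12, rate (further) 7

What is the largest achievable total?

641

Rank every tier by rate: Lab J/tier1 26 > Lab H/tier1 24 > Lab S/tier1 17 > Lab L/tier1 15 > Lab L/tier2 14 > Lab S/tier2 11 > Lab H/tier2 7 > Lab J/tier2 2.
Fill Lab J tier1 block (9 at 26) ; 21 left.
Lab H/tier1 (24): +8 ; 13 left.
Fill Lab S tier1 block (10 at 17) ; 3 left.
Fill Lab L tier1 block (3 at 15) ; 0 left.
Total = 26×9 + 24×8 + 17×10 + 15×3 = 641.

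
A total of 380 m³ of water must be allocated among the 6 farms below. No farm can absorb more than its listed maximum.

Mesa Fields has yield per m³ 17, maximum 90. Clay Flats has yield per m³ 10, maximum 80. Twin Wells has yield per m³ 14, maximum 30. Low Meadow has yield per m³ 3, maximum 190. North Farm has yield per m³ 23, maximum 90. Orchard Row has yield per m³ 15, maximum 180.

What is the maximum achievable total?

Order the farms by yield per m³: North Farm 23 > Mesa Fields 17 > Orchard Row 15 > Twin Wells 14 > Clay Flats 10 > Low Meadow 3.
North Farm takes 90 to reach its cap of 90 — 290 left.
Mesa Fields takes 90 to reach its cap of 90 — 200 left.
Give Orchard Row 180 to hit its cap of 180 — 20 left.
Only 20 left; Twin Wells takes them to reach 20.
Total = 17×90 + 14×20 + 23×90 + 15×180 = 6580.

6580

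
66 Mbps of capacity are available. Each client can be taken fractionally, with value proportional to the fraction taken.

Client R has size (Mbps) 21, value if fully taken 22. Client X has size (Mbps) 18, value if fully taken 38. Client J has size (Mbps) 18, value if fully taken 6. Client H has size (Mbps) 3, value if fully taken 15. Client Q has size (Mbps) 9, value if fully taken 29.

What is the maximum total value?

Sort by value density: Client H 15/3≈5, Client Q 29/9≈3.22, Client X 38/18≈2.11, Client R 22/21≈1.05, Client J 6/18≈0.333.
All 3 Mbps of Client H fit (value 15) — 63 remain.
All 9 Mbps of Client Q fit (value 29) — 54 remain.
Client X: take in full, 18 Mbps for value 38 — 36 left.
Client R: take in full, 21 Mbps for value 22 — 15 left.
15 Mbps left: a 15/18 share of Client J gives 6×15/18 = 5.
Total value = 109.

109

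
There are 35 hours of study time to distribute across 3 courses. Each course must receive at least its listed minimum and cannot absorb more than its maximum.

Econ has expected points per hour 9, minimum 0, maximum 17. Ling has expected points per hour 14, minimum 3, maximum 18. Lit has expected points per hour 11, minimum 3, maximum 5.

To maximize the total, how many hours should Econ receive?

12

Meeting every minimum uses 0+3+3 = 6 hours, leaving 29.
Highest expected points per hour first: Ling 14 > Lit 11 > Econ 9.
Give Ling 15 more to hit its cap of 18 — 14 left.
Lit: +2 to 5 (cap) — 12 left.
Econ: +12 (room for 17) → 12. Pool exhausted.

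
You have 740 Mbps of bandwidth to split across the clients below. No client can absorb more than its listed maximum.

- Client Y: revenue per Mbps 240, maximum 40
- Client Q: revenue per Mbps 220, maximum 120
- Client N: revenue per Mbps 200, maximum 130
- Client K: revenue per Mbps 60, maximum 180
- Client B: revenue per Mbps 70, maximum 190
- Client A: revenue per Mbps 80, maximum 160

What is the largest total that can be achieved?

Highest revenue per Mbps first: Client Y 240 > Client Q 220 > Client N 200 > Client A 80 > Client B 70 > Client K 60.
Client Y: +40 to 40 (cap) → 700 left.
Client Q takes 120 to reach its cap of 120 → 580 left.
Give Client N 130 to hit its cap of 130 → 450 left.
Client A: +160 to 160 (cap) → 290 left.
Client B takes 190 to reach its cap of 190 → 100 left.
Only 100 left; Client K takes them to reach 100.
Total = 240×40 + 220×120 + 200×130 + 60×100 + 70×190 + 80×160 = 94100.

94100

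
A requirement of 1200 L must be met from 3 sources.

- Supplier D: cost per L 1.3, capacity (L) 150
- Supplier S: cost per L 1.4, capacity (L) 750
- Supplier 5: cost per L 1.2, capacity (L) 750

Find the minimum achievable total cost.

Fill from the cheapest source first.
Supplier 5 at 1.2: take all 750 L ; 450 still needed.
Supplier D (1.3): use full 150 ; 300 L to go.
Supplier S (1.4): take the remaining 300 ; done.
Cost = 750×1.2 + 150×1.3 + 300×1.4 = 1515.

1515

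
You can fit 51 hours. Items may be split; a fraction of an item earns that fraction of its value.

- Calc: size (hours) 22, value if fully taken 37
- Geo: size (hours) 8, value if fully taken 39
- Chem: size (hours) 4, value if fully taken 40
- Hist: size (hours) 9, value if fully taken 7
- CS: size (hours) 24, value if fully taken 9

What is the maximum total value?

126

Best value per unit of size first: Chem 40/4≈10, Geo 39/8≈4.88, Calc 37/22≈1.68, Hist 7/9≈0.778, CS 9/24≈0.375.
All 4 hours of Chem fit (value 40) — 47 remain.
Take all of Geo (8 hours, value 39) — 39 hours left.
Calc: take in full, 22 hours for value 37 — 17 left.
Hist: take in full, 9 hours for value 7 — 8 left.
8 hours left: a 8/24 share of CS gives 9×8/24 = 3.
Total value = 126.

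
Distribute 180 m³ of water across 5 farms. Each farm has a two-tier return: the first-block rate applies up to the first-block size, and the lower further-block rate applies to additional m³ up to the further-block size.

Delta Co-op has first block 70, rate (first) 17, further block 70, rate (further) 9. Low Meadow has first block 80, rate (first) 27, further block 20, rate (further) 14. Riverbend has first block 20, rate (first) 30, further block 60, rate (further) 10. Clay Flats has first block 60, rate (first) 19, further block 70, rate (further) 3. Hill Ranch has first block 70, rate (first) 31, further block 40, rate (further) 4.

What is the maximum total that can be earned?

Rank every tier by rate: Hill Ranch/T1 31 > Riverbend/T1 30 > Low Meadow/T1 27 > Clay Flats/T1 19 > Delta Co-op/T1 17 > Low Meadow/T2 14 > Riverbend/T2 10 > Delta Co-op/T2 9 > Hill Ranch/T2 4 > Clay Flats/T2 3.
Hill Ranch/T1 (31): +70 ; 110 left.
Fill Riverbend T1 block (20 at 30) ; 90 left.
Low Meadow/T1 (27): +80 ; 10 left.
Clay Flats T1 at 19: only 10 left, fill 10.
Total = 31×70 + 30×20 + 27×80 + 19×10 = 5120.

5120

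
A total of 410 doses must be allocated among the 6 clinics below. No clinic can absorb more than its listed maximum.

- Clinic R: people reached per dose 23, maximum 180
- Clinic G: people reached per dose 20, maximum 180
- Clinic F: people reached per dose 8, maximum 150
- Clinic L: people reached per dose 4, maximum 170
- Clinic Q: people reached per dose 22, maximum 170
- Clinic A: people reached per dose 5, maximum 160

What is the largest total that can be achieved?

Highest people reached per dose first: Clinic R 23 > Clinic Q 22 > Clinic G 20 > Clinic F 8 > Clinic A 5 > Clinic L 4.
Clinic R takes 180 to reach its cap of 180 → 230 left.
Clinic Q: +170 to 170 (cap) → 60 left.
Clinic G has room for 180 but only 60 remain, so it gets 60.
Total = 23×180 + 20×60 + 22×170 = 9080.

9080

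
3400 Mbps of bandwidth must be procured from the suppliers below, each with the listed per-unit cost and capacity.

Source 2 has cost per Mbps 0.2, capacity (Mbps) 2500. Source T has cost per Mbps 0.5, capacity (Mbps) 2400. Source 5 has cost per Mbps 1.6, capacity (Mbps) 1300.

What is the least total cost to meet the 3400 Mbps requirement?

Fill from the cheapest supplier first.
Take 2500 from Source 2 at 0.2 → need 900 more.
Source T at 0.5: take 900 of its 2400 → requirement met.
Source 5: unused.
Cost = 2500×0.2 + 900×0.5 = 950.

950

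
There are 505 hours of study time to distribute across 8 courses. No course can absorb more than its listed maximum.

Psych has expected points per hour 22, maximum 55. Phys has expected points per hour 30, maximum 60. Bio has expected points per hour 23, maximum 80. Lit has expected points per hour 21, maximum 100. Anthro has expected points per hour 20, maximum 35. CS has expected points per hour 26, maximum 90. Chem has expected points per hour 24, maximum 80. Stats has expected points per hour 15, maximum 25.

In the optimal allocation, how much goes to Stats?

Order the courses by expected points per hour: Phys 30 > CS 26 > Chem 24 > Bio 23 > Psych 22 > Lit 21 > Anthro 20 > Stats 15.
Phys: +60 to 60 (cap) — 445 left.
CS: +90 to 90 (cap) — 355 left.
Chem: +80 to 80 (cap) — 275 left.
Bio takes 80 to reach its cap of 80 — 195 left.
Psych takes 55 to reach its cap of 55 — 140 left.
Lit takes 100 to reach its cap of 100 — 40 left.
Give Anthro 35 to hit its cap of 35 — 5 left.
Stats has room for 25 but only 5 remain, so it gets 5.

5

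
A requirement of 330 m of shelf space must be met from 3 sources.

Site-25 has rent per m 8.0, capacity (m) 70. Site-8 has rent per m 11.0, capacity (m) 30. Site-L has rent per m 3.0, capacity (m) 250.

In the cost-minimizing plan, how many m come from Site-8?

10

Use sources in increasing cost order.
Site-L (3.0): use full 250 — 80 m to go.
Site-25 at 8.0: take all 70 m — 10 still needed.
Site-8 at 11.0: take 10 of its 30 — requirement met.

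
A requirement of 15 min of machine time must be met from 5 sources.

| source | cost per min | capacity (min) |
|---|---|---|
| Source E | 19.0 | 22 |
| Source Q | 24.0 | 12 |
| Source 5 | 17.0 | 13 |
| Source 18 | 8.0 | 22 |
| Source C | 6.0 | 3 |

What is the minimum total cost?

Use sources in increasing cost order.
Source C (6.0): use full 3 → 12 min to go.
Source 18 at 8.0: take 12 of its 22 → requirement met.
Source 5, Source E, Source Q: unused.
Cost = 3×6.0 + 12×8.0 = 114.

114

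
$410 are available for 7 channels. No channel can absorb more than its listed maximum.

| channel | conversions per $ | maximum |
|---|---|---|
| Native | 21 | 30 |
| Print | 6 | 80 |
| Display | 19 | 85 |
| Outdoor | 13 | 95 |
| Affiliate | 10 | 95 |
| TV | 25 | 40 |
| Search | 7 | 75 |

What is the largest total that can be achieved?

5885

Highest conversions per $ first: TV 25 > Native 21 > Display 19 > Outdoor 13 > Affiliate 10 > Search 7 > Print 6.
Give TV 40 to hit its cap of 40 ; 370 left.
Native takes 30 to reach its cap of 30 ; 340 left.
Display: +85 to 85 (cap) ; 255 left.
Outdoor: +95 to 95 (cap) ; 160 left.
Affiliate takes 95 to reach its cap of 95 ; 65 left.
Only 65 left; Search takes them to reach 65.
Total = 21×30 + 19×85 + 13×95 + 10×95 + 25×40 + 7×65 = 5885.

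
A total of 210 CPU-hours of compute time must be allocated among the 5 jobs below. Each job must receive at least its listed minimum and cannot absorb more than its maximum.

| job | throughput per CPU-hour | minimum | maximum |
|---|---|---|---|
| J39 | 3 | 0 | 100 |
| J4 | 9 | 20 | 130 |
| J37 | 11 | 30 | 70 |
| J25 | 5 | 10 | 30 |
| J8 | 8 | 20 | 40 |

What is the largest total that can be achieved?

Meeting every minimum uses 0+20+30+10+20 = 80 CPU-hours, leaving 130.
Highest throughput per CPU-hour first: J37 11 > J4 9 > J8 8 > J25 5 > J39 3.
Give J37 40 more to hit its cap of 70 ; 90 left.
J4 has room for 110 more but only 90 remain, so it gets 110.
Total = 9×110 + 11×70 + 5×10 + 8×20 = 1970.

1970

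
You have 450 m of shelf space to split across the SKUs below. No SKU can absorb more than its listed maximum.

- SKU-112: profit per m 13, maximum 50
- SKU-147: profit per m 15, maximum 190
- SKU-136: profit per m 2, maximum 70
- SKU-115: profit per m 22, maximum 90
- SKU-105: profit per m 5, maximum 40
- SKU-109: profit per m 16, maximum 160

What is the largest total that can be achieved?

7520

Rank by profit per m: SKU-115 22 > SKU-109 16 > SKU-147 15 > SKU-112 13 > SKU-105 5 > SKU-136 2.
SKU-115: +90 to 90 (cap) → 360 left.
Give SKU-109 160 to hit its cap of 160 → 200 left.
SKU-147 takes 190 to reach its cap of 190 → 10 left.
SKU-112: +10 (room for 50) → 10. Pool exhausted.
Total = 13×10 + 15×190 + 22×90 + 16×160 = 7520.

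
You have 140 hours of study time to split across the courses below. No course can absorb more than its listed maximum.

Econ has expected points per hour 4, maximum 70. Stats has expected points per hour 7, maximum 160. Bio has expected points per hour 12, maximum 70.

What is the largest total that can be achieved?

1330

Order the courses by expected points per hour: Bio 12 > Stats 7 > Econ 4.
Bio: +70 to 70 (cap) — 70 left.
Only 70 left; Stats takes them to reach 70.
Total = 7×70 + 12×70 = 1330.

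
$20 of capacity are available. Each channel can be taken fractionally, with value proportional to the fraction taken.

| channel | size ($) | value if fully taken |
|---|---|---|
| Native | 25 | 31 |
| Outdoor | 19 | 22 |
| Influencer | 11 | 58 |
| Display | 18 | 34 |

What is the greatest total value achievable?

Sort by value density: Influencer 58/11≈5.27, Display 34/18≈1.89, Native 31/25≈1.24, Outdoor 22/19≈1.16.
Influencer: take in full, 11 $ for value 58 — 9 left.
Only 9 $ remain; take 9/18 of Display for value 34×9/18 = 17.
Total value = 75.

75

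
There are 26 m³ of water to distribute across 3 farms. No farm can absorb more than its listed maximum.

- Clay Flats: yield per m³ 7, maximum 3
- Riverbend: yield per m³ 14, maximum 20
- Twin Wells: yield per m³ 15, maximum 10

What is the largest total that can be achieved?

374

Rank by yield per m³: Twin Wells 15 > Riverbend 14 > Clay Flats 7.
Twin Wells takes 10 to reach its cap of 10 — 16 left.
Only 16 left; Riverbend takes them to reach 16.
Total = 14×16 + 15×10 = 374.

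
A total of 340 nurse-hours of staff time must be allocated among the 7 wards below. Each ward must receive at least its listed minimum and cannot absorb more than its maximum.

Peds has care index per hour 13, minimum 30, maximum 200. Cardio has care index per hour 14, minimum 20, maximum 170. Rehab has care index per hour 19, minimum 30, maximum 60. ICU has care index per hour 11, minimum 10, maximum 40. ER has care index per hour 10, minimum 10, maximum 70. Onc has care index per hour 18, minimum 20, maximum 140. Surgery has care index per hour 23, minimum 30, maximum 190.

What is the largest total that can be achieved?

Meeting every minimum uses 30+20+30+10+10+20+30 = 150 nurse-hours, leaving 190.
Order the wards by care index per hour: Surgery 23 > Rehab 19 > Onc 18 > Cardio 14 > Peds 13 > ICU 11 > ER 10.
Surgery takes 160 more to reach its cap of 190 — 30 left.
Rehab takes 30 more to reach its cap of 60 — 0 left.
Total = 13×30 + 14×20 + 19×60 + 11×10 + 10×10 + 18×20 + 23×190 = 6750.

6750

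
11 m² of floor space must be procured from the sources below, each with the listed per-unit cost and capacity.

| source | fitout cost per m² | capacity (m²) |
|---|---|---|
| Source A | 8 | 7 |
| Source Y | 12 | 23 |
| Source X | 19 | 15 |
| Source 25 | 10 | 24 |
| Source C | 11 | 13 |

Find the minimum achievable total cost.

Use sources in increasing cost order.
Take 7 from Source A at 8 ; need 4 more.
Take 4 from Source 25 at 10 to finish.
Source C, Source Y, Source X: unused.
Cost = 7×8 + 4×10 = 96.

96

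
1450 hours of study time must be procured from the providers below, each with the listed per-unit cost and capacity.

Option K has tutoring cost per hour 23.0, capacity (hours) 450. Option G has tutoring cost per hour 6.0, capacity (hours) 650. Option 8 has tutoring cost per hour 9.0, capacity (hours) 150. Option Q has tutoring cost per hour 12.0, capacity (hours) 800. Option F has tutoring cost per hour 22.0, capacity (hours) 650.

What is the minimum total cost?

Cheapest first:
Take 650 from Option G at 6.0 → need 800 more.
Take 150 from Option 8 at 9.0 → need 650 more.
Take 650 from Option Q at 12.0 to finish.
Option F, Option K: unused.
Cost = 650×6.0 + 150×9.0 + 650×12.0 = 13050.

13050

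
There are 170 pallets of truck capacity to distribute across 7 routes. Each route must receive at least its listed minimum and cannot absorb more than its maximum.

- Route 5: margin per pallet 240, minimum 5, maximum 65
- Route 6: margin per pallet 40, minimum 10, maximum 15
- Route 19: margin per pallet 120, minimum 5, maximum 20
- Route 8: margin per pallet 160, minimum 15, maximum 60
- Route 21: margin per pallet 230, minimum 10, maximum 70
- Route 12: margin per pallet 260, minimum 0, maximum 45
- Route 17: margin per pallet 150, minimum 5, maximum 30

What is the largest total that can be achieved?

37200

Meeting every minimum uses 5+10+5+15+10+0+5 = 50 pallets, leaving 120.
Highest margin per pallet first: Route 12 260 > Route 5 240 > Route 21 230 > Route 8 160 > Route 17 150 > Route 19 120 > Route 6 40.
Route 12: +45 to 45 (cap) — 75 left.
Give Route 5 60 more to hit its cap of 65 — 15 left.
Route 21 has room for 60 more but only 15 remain, so it gets 25.
Total = 240×65 + 40×10 + 120×5 + 160×15 + 230×25 + 260×45 + 150×5 = 37200.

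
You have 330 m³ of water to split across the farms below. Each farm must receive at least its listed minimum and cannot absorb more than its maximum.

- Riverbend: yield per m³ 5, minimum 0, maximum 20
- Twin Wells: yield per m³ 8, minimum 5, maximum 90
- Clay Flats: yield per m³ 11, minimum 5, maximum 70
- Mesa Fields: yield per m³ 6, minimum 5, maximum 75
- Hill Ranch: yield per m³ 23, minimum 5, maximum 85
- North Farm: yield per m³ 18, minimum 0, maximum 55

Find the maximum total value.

4615

Meeting every minimum uses 0+5+5+5+5+0 = 20 m³, leaving 310.
Order the farms by yield per m³: Hill Ranch 23 > North Farm 18 > Clay Flats 11 > Twin Wells 8 > Mesa Fields 6 > Riverbend 5.
Give Hill Ranch 80 more to hit its cap of 85 → 230 left.
North Farm: +55 to 55 (cap) → 175 left.
Clay Flats: +65 to 70 (cap) → 110 left.
Give Twin Wells 85 more to hit its cap of 90 → 25 left.
Mesa Fields has room for 70 more but only 25 remain, so it gets 30.
Total = 8×90 + 11×70 + 6×30 + 23×85 + 18×55 = 4615.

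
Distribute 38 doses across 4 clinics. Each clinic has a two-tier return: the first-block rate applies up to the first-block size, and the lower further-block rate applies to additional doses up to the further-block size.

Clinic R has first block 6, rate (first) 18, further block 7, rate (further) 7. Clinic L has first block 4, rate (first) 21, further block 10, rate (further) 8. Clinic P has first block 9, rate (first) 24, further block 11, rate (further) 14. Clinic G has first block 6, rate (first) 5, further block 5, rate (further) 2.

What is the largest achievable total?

626

Order all 8 blocks by rate: Clinic P/T1 24 > Clinic L/T1 21 > Clinic R/T1 18 > Clinic P/T2 14 > Clinic L/T2 8 > Clinic R/T2 7 > Clinic G/T1 5 > Clinic G/T2 2.
Clinic P T1 at 24: fill all 9 ; 29 left.
Fill Clinic L T1 block (4 at 21) ; 25 left.
Clinic R T1 at 18: fill all 6 ; 19 left.
Clinic P T2 at 14: fill all 11 ; 8 left.
Clinic L/T2: +8 of 10 at 8; pool empty.
Total = 24×9 + 21×4 + 18×6 + 14×11 + 8×8 = 626.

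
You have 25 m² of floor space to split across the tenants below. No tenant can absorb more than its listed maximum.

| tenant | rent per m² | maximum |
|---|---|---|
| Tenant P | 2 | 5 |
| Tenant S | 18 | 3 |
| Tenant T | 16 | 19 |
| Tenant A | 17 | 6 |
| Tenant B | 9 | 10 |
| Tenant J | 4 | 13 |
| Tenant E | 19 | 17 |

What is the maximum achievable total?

Rank by rent per m²: Tenant E 19 > Tenant S 18 > Tenant A 17 > Tenant T 16 > Tenant B 9 > Tenant J 4 > Tenant P 2.
Give Tenant E 17 to hit its cap of 17 — 8 left.
Give Tenant S 3 to hit its cap of 3 — 5 left.
Tenant A has room for 6 but only 5 remain, so it gets 5.
Total = 18×3 + 17×5 + 19×17 = 462.

462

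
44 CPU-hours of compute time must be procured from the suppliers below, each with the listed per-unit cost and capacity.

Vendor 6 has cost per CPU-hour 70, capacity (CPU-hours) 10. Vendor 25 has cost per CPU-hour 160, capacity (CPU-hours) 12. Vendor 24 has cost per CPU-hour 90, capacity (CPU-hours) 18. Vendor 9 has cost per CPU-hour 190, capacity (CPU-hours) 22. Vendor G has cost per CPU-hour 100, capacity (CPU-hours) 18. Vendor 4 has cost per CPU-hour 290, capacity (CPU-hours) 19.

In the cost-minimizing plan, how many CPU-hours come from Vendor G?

16

Fill from the cheapest supplier first.
Vendor 6 at 70: take all 10 CPU-hours ; 34 still needed.
Vendor 24 at 90: take all 18 CPU-hours ; 16 still needed.
Vendor G (100): take the remaining 16 ; done.
Vendor 25, Vendor 9, Vendor 4: unused.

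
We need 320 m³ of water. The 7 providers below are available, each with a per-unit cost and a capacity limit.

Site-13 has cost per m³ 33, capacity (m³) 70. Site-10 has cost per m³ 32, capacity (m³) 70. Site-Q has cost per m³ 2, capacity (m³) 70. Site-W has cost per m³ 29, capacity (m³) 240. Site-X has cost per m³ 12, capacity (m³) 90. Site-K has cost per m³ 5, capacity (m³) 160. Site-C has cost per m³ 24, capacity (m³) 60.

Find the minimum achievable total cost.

2020

Use providers in increasing cost order.
Site-Q (2): use full 70 ; 250 m³ to go.
Site-K (5): use full 160 ; 90 m³ to go.
Site-X at 12: take all 90 m³ ; 0 still needed.
Site-C, Site-W, Site-10, Site-13: unused.
Cost = 70×2 + 160×5 + 90×12 = 2020.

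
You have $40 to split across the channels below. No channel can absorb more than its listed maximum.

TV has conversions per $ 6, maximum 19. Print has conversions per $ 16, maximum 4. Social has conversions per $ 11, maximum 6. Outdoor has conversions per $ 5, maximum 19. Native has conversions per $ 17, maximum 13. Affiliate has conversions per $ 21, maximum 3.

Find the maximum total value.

498

Highest conversions per $ first: Affiliate 21 > Native 17 > Print 16 > Social 11 > TV 6 > Outdoor 5.
Give Affiliate 3 to hit its cap of 3 ; 37 left.
Native: +13 to 13 (cap) ; 24 left.
Give Print 4 to hit its cap of 4 ; 20 left.
Social: +6 to 6 (cap) ; 14 left.
TV: +14 (room for 19) → 14. Pool exhausted.
Total = 6×14 + 16×4 + 11×6 + 17×13 + 21×3 = 498.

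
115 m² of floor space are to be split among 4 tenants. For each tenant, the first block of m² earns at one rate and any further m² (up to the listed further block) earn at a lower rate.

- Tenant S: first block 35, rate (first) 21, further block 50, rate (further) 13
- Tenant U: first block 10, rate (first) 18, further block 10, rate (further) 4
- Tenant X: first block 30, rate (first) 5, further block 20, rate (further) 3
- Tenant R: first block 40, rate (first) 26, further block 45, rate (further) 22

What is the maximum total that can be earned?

Rank every tier by rate: Tenant R/first 26 > Tenant R/second 22 > Tenant S/first 21 > Tenant U/first 18 > Tenant S/second 13 > Tenant X/first 5 > Tenant U/second 4 > Tenant X/second 3.
Tenant R/first (26): +40 — 75 left.
Fill Tenant R second block (45 at 22) — 30 left.
Tenant S/first: +30 of 35 at 21; pool empty.
Total = 26×40 + 22×45 + 21×30 = 2660.

2660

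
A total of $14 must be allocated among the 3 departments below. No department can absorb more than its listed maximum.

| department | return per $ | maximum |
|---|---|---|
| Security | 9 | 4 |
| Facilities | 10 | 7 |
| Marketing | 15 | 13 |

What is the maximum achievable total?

Order the departments by return per $: Marketing 15 > Facilities 10 > Security 9.
Marketing takes 13 to reach its cap of 13 → 1 left.
Only 1 left; Facilities takes them to reach 1.
Total = 10×1 + 15×13 = 205.

205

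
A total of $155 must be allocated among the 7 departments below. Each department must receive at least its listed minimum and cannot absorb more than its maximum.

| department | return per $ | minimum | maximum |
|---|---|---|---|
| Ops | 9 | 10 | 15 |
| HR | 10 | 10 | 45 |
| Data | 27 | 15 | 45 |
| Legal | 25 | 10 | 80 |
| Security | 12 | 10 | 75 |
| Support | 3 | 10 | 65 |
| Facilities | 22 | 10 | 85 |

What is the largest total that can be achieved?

3275

Meeting every minimum uses 10+10+15+10+10+10+10 = 75 $, leaving 80.
Highest return per $ first: Data 27 > Legal 25 > Facilities 22 > Security 12 > HR 10 > Ops 9 > Support 3.
Data takes 30 more to reach its cap of 45 — 50 left.
Legal: +50 (room for 70) → 60. Pool exhausted.
Total = 9×10 + 10×10 + 27×45 + 25×60 + 12×10 + 3×10 + 22×10 = 3275.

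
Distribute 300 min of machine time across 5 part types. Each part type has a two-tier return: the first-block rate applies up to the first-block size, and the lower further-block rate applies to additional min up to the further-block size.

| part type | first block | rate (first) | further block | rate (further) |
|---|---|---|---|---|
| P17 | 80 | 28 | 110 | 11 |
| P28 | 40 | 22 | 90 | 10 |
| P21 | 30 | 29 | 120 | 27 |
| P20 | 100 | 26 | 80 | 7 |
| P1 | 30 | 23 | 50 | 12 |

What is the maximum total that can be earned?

8170

Treat each block as its own option and order by rate: P21/tier1 29 > P17/tier1 28 > P21/tier2 27 > P20/tier1 26 > P1/tier1 23 > P28/tier1 22 > P1/tier2 12 > P17/tier2 11 > P28/tier2 10 > P20/tier2 7.
Fill P21 tier1 block (30 at 29) — 270 left.
Fill P17 tier1 block (80 at 28) — 190 left.
P21/tier2 (27): +120 — 70 left.
P20/tier1: +70 of 100 at 26; pool empty.
Total = 29×30 + 28×80 + 27×120 + 26×70 = 8170.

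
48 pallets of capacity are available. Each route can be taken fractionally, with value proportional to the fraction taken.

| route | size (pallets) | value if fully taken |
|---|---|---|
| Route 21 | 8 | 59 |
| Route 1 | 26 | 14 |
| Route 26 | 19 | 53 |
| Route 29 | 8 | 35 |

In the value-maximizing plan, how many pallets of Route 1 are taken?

13

Best value per unit of size first: Route 21 59/8≈7.38, Route 29 35/8≈4.38, Route 26 53/19≈2.79, Route 1 14/26≈0.538.
All 8 pallets of Route 21 fit (value 59) → 40 remain.
Take all of Route 29 (8 pallets, value 35) → 32 pallets left.
Route 26: take in full, 19 pallets for value 53 → 13 left.
13 pallets left: a 13/26 share of Route 1 gives 14×13/26 = 7.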